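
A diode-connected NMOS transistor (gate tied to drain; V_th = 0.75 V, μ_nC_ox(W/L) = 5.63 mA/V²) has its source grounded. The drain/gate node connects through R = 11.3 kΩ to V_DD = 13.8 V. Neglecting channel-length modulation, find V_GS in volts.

With gate tied to drain, V_GS = V_DS ≥ V_GS − V_th, so the device is in saturation.
KCL at the drain: ½ k_n (V_GS − V_th)² = (V_DD − V_GS)/R.
Let x = V_GS − 0.75. Then 31.8 x² + x − 13.05 = 0, giving x = 0.625 V (positive root), so V_GS = 1.37 V.
I_D = (V_DD − V_GS)/R = (13.8 − 1.37) / 11.3 = 1.1 mA.

V_GS = 1.37 V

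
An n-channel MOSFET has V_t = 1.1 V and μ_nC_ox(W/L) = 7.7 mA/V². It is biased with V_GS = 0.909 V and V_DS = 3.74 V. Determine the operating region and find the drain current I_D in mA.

Cutoff; I_D = 0 mA

V_GS = 0.909 V < V_t = 1.1 V, so the transistor is in cutoff.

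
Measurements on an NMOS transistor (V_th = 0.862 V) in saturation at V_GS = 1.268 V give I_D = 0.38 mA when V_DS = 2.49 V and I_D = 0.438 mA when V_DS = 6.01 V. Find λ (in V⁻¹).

With V_GS fixed, I_D ∝ (1 + λ V_DS) in saturation, so I_D2/I_D1 = (1 + λ V_DS2)/(1 + λ V_DS1).
0.438/0.38 = 1.153 = (1 + 6.01 λ)/(1 + 2.49 λ).
Solving: λ (I_D1 V_DS2 − I_D2 V_DS1) = I_D2 − I_D1, so λ = (0.438 − 0.38) / (0.38 × 6.01 − 0.438 × 2.49) = 0.058 / 1.19 = 0.0486 V⁻¹.

λ = 0.0486 V⁻¹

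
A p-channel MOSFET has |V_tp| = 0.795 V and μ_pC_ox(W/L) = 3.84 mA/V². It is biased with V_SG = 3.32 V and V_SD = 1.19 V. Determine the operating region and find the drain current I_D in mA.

Triode; I_D = 8.82 mA

V_ov = V_SG − |V_tp| = 3.32 − 0.795 = 2.52 V.
Since V_SD = 1.19 V < V_ov = 2.52 V, the device is in the triode region.
I_D = k_p [V_ov · V_SD − ½ V_SD²] = 3.84 × [2.52 × 1.19 − 0.5 × 1.19²] = 8.82 mA.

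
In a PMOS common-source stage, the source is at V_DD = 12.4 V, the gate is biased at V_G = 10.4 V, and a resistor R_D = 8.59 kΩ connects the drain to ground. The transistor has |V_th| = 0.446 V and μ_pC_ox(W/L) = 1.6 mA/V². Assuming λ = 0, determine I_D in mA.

V_SG = V_DD − V_G = 12.4 − 10.4 = 2 V, so V_ov = 2 − 0.446 = 1.55 V.
Assume saturation: I_D = ½ k_p V_ov² = 0.5 × 1.6 × 1.55² = 1.93 mA, giving V_SD = V_DD − I_D R_D = 12.4 − 1.93 × 8.59 = -4.2 V.
But -4.2 V < V_ov = 1.55 V, so the device is actually in triode.
In triode I_D = k_p[V_ov V_SD − ½ V_SD²] and I_D = (V_DD − V_SD)/R_D. Equating: 6.87 V_SD² − 22.36 V_SD + 12.4 = 0, giving V_SD = 0.709 V (the root below V_ov).
I_D = (12.4 − 0.709) / 8.59 = 1.36 mA.

I_D = 1.36 mA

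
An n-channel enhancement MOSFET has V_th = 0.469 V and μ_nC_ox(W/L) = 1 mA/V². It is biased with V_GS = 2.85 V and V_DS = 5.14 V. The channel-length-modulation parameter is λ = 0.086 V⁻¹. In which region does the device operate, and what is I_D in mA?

Saturation; I_D = 4.09 mA

V_ov = V_GS − V_th = 2.85 − 0.469 = 2.38 V.
Since V_DS = 5.14 V ≥ V_ov = 2.38 V, the device is in saturation.
I_D = ½ k_n V_ov² (1 + λ V_DS) = 0.5 × 1 × 2.38² × (1 + 0.086 × 5.14) = 4.09 mA.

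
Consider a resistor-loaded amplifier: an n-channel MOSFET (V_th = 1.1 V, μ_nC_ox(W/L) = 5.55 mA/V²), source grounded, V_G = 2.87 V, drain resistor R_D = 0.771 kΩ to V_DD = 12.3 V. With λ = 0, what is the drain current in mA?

I_D = 8.69 mA

V_GS = V_G = 2.87 V, so V_ov = 2.87 − 1.1 = 1.77 V.
Assume saturation: I_D = ½ k_n V_ov² = 0.5 × 5.55 × 1.77² = 8.69 mA, giving V_DS = V_DD − I_D R_D = 12.3 − 8.69 × 0.771 = 5.6 V.
V_DS = 5.6 V ≥ V_ov = 1.77 V, confirming saturation.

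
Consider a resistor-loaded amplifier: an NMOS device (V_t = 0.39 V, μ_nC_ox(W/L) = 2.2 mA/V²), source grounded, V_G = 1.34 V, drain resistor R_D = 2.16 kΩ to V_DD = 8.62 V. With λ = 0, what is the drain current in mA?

I_D = 0.993 mA

V_GS = V_G = 1.34 V, so V_ov = 1.34 − 0.39 = 0.95 V.
Assume saturation: I_D = ½ k_n V_ov² = 0.5 × 2.2 × 0.95² = 0.993 mA, giving V_DS = V_DD − I_D R_D = 8.62 − 0.993 × 2.16 = 6.48 V.
V_DS = 6.48 V ≥ V_ov = 0.95 V, confirming saturation.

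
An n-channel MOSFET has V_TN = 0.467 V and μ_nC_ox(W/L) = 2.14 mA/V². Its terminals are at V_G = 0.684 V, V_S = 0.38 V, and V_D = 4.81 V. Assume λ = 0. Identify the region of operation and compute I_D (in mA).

Cutoff; I_D = 0 mA

V_GS = V_G − V_S = 0.684 − 0.38 = 0.304 V; V_DS = V_D − V_S = 4.81 − 0.38 = 4.43 V.
V_GS = 0.304 V < V_TN = 0.467 V, so the transistor is in cutoff.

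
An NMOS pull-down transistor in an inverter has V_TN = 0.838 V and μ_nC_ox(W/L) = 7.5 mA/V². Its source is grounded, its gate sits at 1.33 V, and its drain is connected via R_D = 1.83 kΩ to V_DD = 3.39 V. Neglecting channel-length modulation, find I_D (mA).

V_GS = V_G = 1.33 V, so V_ov = 1.33 − 0.838 = 0.492 V.
Assume saturation: I_D = ½ k_n V_ov² = 0.5 × 7.5 × 0.492² = 0.908 mA, giving V_DS = V_DD − I_D R_D = 3.39 − 0.908 × 1.83 = 1.73 V.
V_DS = 1.73 V ≥ V_ov = 0.492 V, confirming saturation.

I_D = 0.908 mA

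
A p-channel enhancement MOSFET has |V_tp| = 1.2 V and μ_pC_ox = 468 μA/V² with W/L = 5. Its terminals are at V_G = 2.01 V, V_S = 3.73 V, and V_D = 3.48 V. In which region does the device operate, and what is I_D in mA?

Triode; I_D = 0.231 mA

V_SG = V_S − V_G = 3.73 − 2.01 = 1.72 V; V_SD = V_S − V_D = 3.73 − 3.48 = 0.25 V.
k_p = μ_pC_ox · (W/L) = 2.34 mA/V².
V_ov = V_SG − |V_tp| = 1.72 − 1.2 = 0.52 V.
Since V_SD = 0.25 V < V_ov = 0.52 V, the device is in the triode region.
I_D = k_p [V_ov · V_SD − ½ V_SD²] = 2.34 × [0.52 × 0.25 − 0.5 × 0.25²] = 0.231 mA.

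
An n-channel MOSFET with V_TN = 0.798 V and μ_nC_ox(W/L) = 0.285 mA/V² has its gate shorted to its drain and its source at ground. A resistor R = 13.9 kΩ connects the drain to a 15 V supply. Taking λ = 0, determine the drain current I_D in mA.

I_D = 0.846 mA

With gate tied to drain, V_GS = V_DS ≥ V_GS − V_TN, so the device is in saturation.
KCL at the drain: ½ k_n (V_GS − V_TN)² = (V_DD − V_GS)/R.
Let x = V_GS − 0.798. Then 1.98 x² + x − 14.2 = 0, giving x = 2.44 V (positive root), so V_GS = 3.24 V.
I_D = (V_DD − V_GS)/R = (15 − 3.24) / 13.9 = 0.846 mA.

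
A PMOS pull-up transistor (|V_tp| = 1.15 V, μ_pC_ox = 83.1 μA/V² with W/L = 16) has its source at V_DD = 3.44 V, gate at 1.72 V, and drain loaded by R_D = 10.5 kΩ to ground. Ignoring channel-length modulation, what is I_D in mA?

V_SG = V_DD − V_G = 3.44 − 1.72 = 1.72 V, so V_ov = 1.72 − 1.15 = 0.57 V.
k_p = μ_pC_ox · (W/L) = 1.33 mA/V².
Assume saturation: I_D = ½ k_p V_ov² = 0.5 × 1.33 × 0.57² = 0.216 mA, giving V_SD = V_DD − I_D R_D = 3.44 − 0.216 × 10.5 = 1.17 V.
V_SD = 1.17 V ≥ V_ov = 0.57 V, confirming saturation.

I_D = 0.216 mA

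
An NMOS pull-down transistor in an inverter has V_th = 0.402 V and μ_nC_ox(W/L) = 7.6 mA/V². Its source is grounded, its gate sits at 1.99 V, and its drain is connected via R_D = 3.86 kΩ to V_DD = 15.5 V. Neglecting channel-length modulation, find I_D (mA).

V_GS = V_G = 1.99 V, so V_ov = 1.99 − 0.402 = 1.59 V.
Assume saturation: I_D = ½ k_n V_ov² = 0.5 × 7.6 × 1.59² = 9.58 mA, giving V_DS = V_DD − I_D R_D = 15.5 − 9.58 × 3.86 = -21.5 V.
But -21.5 V < V_ov = 1.59 V, so the device is actually in triode.
In triode I_D = k_n[V_ov V_DS − ½ V_DS²] and I_D = (V_DD − V_DS)/R_D. Equating: 14.7 V_DS² − 47.59 V_DS + 15.5 = 0, giving V_DS = 0.367 V (the root below V_ov).
I_D = (15.5 − 0.367) / 3.86 = 3.92 mA.

I_D = 3.92 mA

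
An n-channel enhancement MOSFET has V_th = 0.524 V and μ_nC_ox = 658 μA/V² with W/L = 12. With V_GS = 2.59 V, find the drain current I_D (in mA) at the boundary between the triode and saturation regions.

At the boundary V_DS = V_ov = V_GS − V_th = 2.59 − 0.524 = 2.07 V.
k_n = μ_nC_ox · (W/L) = 7.896 mA/V².
I_D = ½ k_n V_ov² = 0.5 × 7.896 × 2.07² = 16.9 mA.

I_D = 16.9 mA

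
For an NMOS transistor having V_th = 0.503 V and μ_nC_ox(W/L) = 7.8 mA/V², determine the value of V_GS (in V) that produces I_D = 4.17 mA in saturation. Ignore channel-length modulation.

V_GS = 1.54 V

In saturation I_D = ½ k_n (V_GS − V_th)², so V_GS − V_th = √(2 I_D / k_n) = √(2 × 4.17 / 7.8) = 1.03 V.
V_GS = 0.503 + 1.03 = 1.54 V.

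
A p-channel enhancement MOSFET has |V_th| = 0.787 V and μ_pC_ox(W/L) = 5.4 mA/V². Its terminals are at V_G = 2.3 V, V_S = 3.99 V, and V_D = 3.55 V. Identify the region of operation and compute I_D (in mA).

Triode; I_D = 1.62 mA

V_SG = V_S − V_G = 3.99 − 2.3 = 1.69 V; V_SD = V_S − V_D = 3.99 − 3.55 = 0.44 V.
V_ov = V_SG − |V_th| = 1.69 − 0.787 = 0.903 V.
Since V_SD = 0.44 V < V_ov = 0.903 V, the device is in the triode region.
I_D = k_p [V_ov · V_SD − ½ V_SD²] = 5.4 × [0.903 × 0.44 − 0.5 × 0.44²] = 1.62 mA.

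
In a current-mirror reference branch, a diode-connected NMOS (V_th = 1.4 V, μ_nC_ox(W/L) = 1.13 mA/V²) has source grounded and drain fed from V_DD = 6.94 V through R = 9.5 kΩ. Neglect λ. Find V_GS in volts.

V_GS = 2.33 V

With gate tied to drain, V_GS = V_DS ≥ V_GS − V_th, so the device is in saturation.
KCL at the drain: ½ k_n (V_GS − V_th)² = (V_DD − V_GS)/R.
Let x = V_GS − 1.4. Then 5.37 x² + x − 5.54 = 0, giving x = 0.927 V (positive root), so V_GS = 2.33 V.
I_D = (V_DD − V_GS)/R = (6.94 − 2.33) / 9.5 = 0.486 mA.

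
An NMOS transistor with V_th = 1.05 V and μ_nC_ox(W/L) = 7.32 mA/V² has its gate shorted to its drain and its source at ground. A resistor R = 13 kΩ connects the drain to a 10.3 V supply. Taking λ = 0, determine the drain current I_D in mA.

I_D = 0.678 mA

With gate tied to drain, V_GS = V_DS ≥ V_GS − V_th, so the device is in saturation.
KCL at the drain: ½ k_n (V_GS − V_th)² = (V_DD − V_GS)/R.
Let x = V_GS − 1.05. Then 47.6 x² + x − 9.25 = 0, giving x = 0.431 V (positive root), so V_GS = 1.48 V.
I_D = (V_DD − V_GS)/R = (10.3 − 1.48) / 13 = 0.678 mA.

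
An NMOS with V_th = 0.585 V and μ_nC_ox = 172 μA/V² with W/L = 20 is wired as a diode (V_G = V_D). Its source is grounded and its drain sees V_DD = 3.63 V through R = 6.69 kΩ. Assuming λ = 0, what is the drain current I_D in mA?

I_D = 0.384 mA

With gate tied to drain, V_GS = V_DS ≥ V_GS − V_th, so the device is in saturation.
k_n = μ_nC_ox · (W/L) = 3.44 mA/V².
KCL at the drain: ½ k_n (V_GS − V_th)² = (V_DD − V_GS)/R.
Let x = V_GS − 0.585. Then 11.5 x² + x − 3.045 = 0, giving x = 0.473 V (positive root), so V_GS = 1.06 V.
I_D = (V_DD − V_GS)/R = (3.63 − 1.06) / 6.69 = 0.384 mA.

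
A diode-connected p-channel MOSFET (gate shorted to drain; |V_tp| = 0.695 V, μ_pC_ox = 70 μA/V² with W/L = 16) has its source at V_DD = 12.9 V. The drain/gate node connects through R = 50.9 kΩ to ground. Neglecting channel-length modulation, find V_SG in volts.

With gate tied to drain, V_SG = V_SD ≥ V_SG − |V_tp|, so the device is in saturation.
k_p = μ_pC_ox · (W/L) = 1.12 mA/V².
KCL at the drain: ½ k_p (V_SG − |V_tp|)² = (V_DD − V_SG)/R.
Let x = V_SG − 0.695. Then 28.5 x² + x − 12.21 = 0, giving x = 0.637 V (positive root), so V_SG = 1.33 V.
I_D = (V_DD − V_SG)/R = (12.9 − 1.33) / 50.9 = 0.227 mA.

V_SG = 1.33 V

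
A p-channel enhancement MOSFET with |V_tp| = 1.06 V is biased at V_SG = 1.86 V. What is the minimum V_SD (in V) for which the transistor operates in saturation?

V_SD,sat = 0.800 V

The boundary between triode and saturation is V_SD = V_SG − |V_tp| = V_ov.
V_ov = 1.86 − 1.06 = 0.8 V.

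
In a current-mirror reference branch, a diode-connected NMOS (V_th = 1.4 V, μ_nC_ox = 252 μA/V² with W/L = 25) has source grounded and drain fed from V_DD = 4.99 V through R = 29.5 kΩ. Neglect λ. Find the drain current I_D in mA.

I_D = 0.115 mA

With gate tied to drain, V_GS = V_DS ≥ V_GS − V_th, so the device is in saturation.
k_n = μ_nC_ox · (W/L) = 6.3 mA/V².
KCL at the drain: ½ k_n (V_GS − V_th)² = (V_DD − V_GS)/R.
Let x = V_GS − 1.4. Then 92.9 x² + x − 3.59 = 0, giving x = 0.191 V (positive root), so V_GS = 1.59 V.
I_D = (V_DD − V_GS)/R = (4.99 − 1.59) / 29.5 = 0.115 mA.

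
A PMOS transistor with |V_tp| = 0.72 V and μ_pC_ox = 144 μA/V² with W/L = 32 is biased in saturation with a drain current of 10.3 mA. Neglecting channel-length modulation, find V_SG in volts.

V_SG = 2.83 V

k_p = μ_pC_ox · (W/L) = 4.608 mA/V².
In saturation I_D = ½ k_p (V_SG − |V_tp|)², so V_SG − |V_tp| = √(2 I_D / k_p) = √(2 × 10.3 / 4.608) = 2.11 V.
V_SG = 0.72 + 2.11 = 2.83 V.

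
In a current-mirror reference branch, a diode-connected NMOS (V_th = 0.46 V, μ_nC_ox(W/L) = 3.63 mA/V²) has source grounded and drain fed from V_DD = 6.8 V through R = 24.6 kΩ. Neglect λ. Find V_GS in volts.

V_GS = 0.826 V

With gate tied to drain, V_GS = V_DS ≥ V_GS − V_th, so the device is in saturation.
KCL at the drain: ½ k_n (V_GS − V_th)² = (V_DD − V_GS)/R.
Let x = V_GS − 0.46. Then 44.6 x² + x − 6.34 = 0, giving x = 0.366 V (positive root), so V_GS = 0.826 V.
I_D = (V_DD − V_GS)/R = (6.8 − 0.826) / 24.6 = 0.243 mA.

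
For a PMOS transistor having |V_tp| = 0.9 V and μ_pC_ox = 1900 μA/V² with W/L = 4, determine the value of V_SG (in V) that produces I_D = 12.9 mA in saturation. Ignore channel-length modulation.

k_p = μ_pC_ox · (W/L) = 7.6 mA/V².
In saturation I_D = ½ k_p (V_SG − |V_tp|)², so V_SG − |V_tp| = √(2 I_D / k_p) = √(2 × 12.9 / 7.6) = 1.84 V.
V_SG = 0.9 + 1.84 = 2.74 V.

V_SG = 2.74 V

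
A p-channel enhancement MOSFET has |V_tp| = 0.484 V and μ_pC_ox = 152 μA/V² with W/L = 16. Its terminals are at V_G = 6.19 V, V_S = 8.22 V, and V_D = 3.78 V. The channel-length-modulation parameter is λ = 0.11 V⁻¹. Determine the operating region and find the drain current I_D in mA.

Saturation; I_D = 4.33 mA

V_SG = V_S − V_G = 8.22 − 6.19 = 2.03 V; V_SD = V_S − V_D = 8.22 − 3.78 = 4.44 V.
k_p = μ_pC_ox · (W/L) = 2.432 mA/V².
V_ov = V_SG − |V_tp| = 2.03 − 0.484 = 1.55 V.
Since V_SD = 4.44 V ≥ V_ov = 1.55 V, the device is in saturation.
I_D = ½ k_p V_ov² (1 + λ V_SD) = 0.5 × 2.432 × 1.55² × (1 + 0.11 × 4.44) = 4.33 mA.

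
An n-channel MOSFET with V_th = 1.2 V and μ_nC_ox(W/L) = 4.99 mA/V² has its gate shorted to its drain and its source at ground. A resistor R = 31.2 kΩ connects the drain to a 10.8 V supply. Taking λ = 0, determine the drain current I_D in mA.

With gate tied to drain, V_GS = V_DS ≥ V_GS − V_th, so the device is in saturation.
KCL at the drain: ½ k_n (V_GS − V_th)² = (V_DD − V_GS)/R.
Let x = V_GS − 1.2. Then 77.8 x² + x − 9.6 = 0, giving x = 0.345 V (positive root), so V_GS = 1.54 V.
I_D = (V_DD − V_GS)/R = (10.8 − 1.54) / 31.2 = 0.297 mA.

I_D = 0.297 mA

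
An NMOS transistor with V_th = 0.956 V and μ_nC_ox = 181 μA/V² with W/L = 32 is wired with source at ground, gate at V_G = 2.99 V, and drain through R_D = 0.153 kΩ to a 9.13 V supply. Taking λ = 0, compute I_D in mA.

V_GS = V_G = 2.99 V, so V_ov = 2.99 − 0.956 = 2.03 V.
k_n = μ_nC_ox · (W/L) = 5.792 mA/V².
Assume saturation: I_D = ½ k_n V_ov² = 0.5 × 5.792 × 2.03² = 12 mA, giving V_DS = V_DD − I_D R_D = 9.13 − 12 × 0.153 = 7.3 V.
V_DS = 7.3 V ≥ V_ov = 2.03 V, confirming saturation.

I_D = 12.0 mA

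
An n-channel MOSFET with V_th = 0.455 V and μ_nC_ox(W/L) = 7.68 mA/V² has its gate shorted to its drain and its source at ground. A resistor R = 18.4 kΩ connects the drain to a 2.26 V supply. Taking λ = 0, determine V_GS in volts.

With gate tied to drain, V_GS = V_DS ≥ V_GS − V_th, so the device is in saturation.
KCL at the drain: ½ k_n (V_GS − V_th)² = (V_DD − V_GS)/R.
Let x = V_GS − 0.455. Then 70.7 x² + x − 1.805 = 0, giving x = 0.153 V (positive root), so V_GS = 0.608 V.
I_D = (V_DD − V_GS)/R = (2.26 − 0.608) / 18.4 = 0.0898 mA.

V_GS = 0.608 V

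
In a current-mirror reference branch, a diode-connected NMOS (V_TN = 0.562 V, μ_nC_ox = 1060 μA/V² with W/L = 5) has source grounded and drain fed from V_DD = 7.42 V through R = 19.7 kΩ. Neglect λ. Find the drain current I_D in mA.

I_D = 0.330 mA

With gate tied to drain, V_GS = V_DS ≥ V_GS − V_TN, so the device is in saturation.
k_n = μ_nC_ox · (W/L) = 5.3 mA/V².
KCL at the drain: ½ k_n (V_GS − V_TN)² = (V_DD − V_GS)/R.
Let x = V_GS − 0.562. Then 52.2 x² + x − 6.858 = 0, giving x = 0.353 V (positive root), so V_GS = 0.915 V.
I_D = (V_DD − V_GS)/R = (7.42 − 0.915) / 19.7 = 0.33 mA.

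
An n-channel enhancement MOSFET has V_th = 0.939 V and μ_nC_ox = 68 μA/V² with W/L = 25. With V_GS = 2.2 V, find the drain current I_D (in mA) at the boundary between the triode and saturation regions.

At the boundary V_DS = V_ov = V_GS − V_th = 2.2 − 0.939 = 1.26 V.
k_n = μ_nC_ox · (W/L) = 1.7 mA/V².
I_D = ½ k_n V_ov² = 0.5 × 1.7 × 1.26² = 1.35 mA.

I_D = 1.35 mA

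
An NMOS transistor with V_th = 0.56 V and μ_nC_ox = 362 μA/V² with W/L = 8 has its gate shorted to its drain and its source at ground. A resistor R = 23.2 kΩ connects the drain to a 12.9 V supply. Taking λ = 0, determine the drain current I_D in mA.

I_D = 0.506 mA

With gate tied to drain, V_GS = V_DS ≥ V_GS − V_th, so the device is in saturation.
k_n = μ_nC_ox · (W/L) = 2.896 mA/V².
KCL at the drain: ½ k_n (V_GS − V_th)² = (V_DD − V_GS)/R.
Let x = V_GS − 0.56. Then 33.6 x² + x − 12.34 = 0, giving x = 0.591 V (positive root), so V_GS = 1.15 V.
I_D = (V_DD − V_GS)/R = (12.9 − 1.15) / 23.2 = 0.506 mA.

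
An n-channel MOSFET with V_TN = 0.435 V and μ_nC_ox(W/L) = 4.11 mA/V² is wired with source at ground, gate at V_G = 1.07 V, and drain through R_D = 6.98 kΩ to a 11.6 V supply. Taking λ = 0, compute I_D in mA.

V_GS = V_G = 1.07 V, so V_ov = 1.07 − 0.435 = 0.635 V.
Assume saturation: I_D = ½ k_n V_ov² = 0.5 × 4.11 × 0.635² = 0.829 mA, giving V_DS = V_DD − I_D R_D = 11.6 − 0.829 × 6.98 = 5.82 V.
V_DS = 5.82 V ≥ V_ov = 0.635 V, confirming saturation.

I_D = 0.829 mA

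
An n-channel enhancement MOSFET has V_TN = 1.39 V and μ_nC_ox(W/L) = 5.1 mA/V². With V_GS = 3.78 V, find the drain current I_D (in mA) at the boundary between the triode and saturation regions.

I_D = 14.6 mA

At the boundary V_DS = V_ov = V_GS − V_TN = 3.78 − 1.39 = 2.39 V.
I_D = ½ k_n V_ov² = 0.5 × 5.1 × 2.39² = 14.6 mA.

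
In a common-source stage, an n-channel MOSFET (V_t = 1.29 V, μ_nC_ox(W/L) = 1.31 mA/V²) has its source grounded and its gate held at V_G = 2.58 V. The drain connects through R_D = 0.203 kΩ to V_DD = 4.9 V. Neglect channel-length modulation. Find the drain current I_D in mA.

I_D = 1.09 mA

V_GS = V_G = 2.58 V, so V_ov = 2.58 − 1.29 = 1.29 V.
Assume saturation: I_D = ½ k_n V_ov² = 0.5 × 1.31 × 1.29² = 1.09 mA, giving V_DS = V_DD − I_D R_D = 4.9 − 1.09 × 0.203 = 4.68 V.
V_DS = 4.68 V ≥ V_ov = 1.29 V, confirming saturation.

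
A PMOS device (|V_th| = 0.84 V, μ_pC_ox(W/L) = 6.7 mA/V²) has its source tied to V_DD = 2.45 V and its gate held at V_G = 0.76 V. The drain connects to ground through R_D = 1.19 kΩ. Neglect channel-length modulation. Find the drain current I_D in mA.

V_SG = V_DD − V_G = 2.45 − 0.76 = 1.69 V, so V_ov = 1.69 − 0.84 = 0.85 V.
Assume saturation: I_D = ½ k_p V_ov² = 0.5 × 6.7 × 0.85² = 2.42 mA, giving V_SD = V_DD − I_D R_D = 2.45 − 2.42 × 1.19 = -0.43 V.
But -0.43 V < V_ov = 0.85 V, so the device is actually in triode.
In triode I_D = k_p[V_ov V_SD − ½ V_SD²] and I_D = (V_DD − V_SD)/R_D. Equating: 3.99 V_SD² − 7.777 V_SD + 2.45 = 0, giving V_SD = 0.395 V (the root below V_ov).
I_D = (2.45 − 0.395) / 1.19 = 1.73 mA.

I_D = 1.73 mA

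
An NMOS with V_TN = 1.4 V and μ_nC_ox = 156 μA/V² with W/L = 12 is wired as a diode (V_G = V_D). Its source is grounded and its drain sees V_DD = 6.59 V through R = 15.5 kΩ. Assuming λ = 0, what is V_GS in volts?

V_GS = 1.96 V

With gate tied to drain, V_GS = V_DS ≥ V_GS − V_TN, so the device is in saturation.
k_n = μ_nC_ox · (W/L) = 1.872 mA/V².
KCL at the drain: ½ k_n (V_GS − V_TN)² = (V_DD − V_GS)/R.
Let x = V_GS − 1.4. Then 14.5 x² + x − 5.19 = 0, giving x = 0.565 V (positive root), so V_GS = 1.96 V.
I_D = (V_DD − V_GS)/R = (6.59 − 1.96) / 15.5 = 0.298 mA.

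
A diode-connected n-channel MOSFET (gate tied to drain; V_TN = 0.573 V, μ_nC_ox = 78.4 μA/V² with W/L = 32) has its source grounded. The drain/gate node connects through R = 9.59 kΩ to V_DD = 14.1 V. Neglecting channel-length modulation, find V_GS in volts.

V_GS = 1.59 V

With gate tied to drain, V_GS = V_DS ≥ V_GS − V_TN, so the device is in saturation.
k_n = μ_nC_ox · (W/L) = 2.509 mA/V².
KCL at the drain: ½ k_n (V_GS − V_TN)² = (V_DD − V_GS)/R.
Let x = V_GS − 0.573. Then 12 x² + x − 13.53 = 0, giving x = 1.02 V (positive root), so V_GS = 1.59 V.
I_D = (V_DD − V_GS)/R = (14.1 − 1.59) / 9.59 = 1.3 mA.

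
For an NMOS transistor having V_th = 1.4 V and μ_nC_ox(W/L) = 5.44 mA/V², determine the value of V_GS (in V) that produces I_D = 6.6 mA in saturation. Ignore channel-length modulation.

In saturation I_D = ½ k_n (V_GS − V_th)², so V_GS − V_th = √(2 I_D / k_n) = √(2 × 6.6 / 5.44) = 1.56 V.
V_GS = 1.4 + 1.56 = 2.96 V.

V_GS = 2.96 V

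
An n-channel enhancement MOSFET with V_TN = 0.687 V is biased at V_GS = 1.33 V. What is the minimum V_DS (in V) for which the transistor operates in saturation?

The boundary between triode and saturation is V_DS = V_GS − V_TN = V_ov.
V_ov = 1.33 − 0.687 = 0.643 V.

V_DS,sat = 0.643 V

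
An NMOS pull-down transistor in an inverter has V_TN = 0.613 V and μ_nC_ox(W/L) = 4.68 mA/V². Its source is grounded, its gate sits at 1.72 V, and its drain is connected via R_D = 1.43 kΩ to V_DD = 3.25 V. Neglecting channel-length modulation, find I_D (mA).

V_GS = V_G = 1.72 V, so V_ov = 1.72 − 0.613 = 1.11 V.
Assume saturation: I_D = ½ k_n V_ov² = 0.5 × 4.68 × 1.11² = 2.87 mA, giving V_DS = V_DD − I_D R_D = 3.25 − 2.87 × 1.43 = -0.851 V.
But -0.851 V < V_ov = 1.11 V, so the device is actually in triode.
In triode I_D = k_n[V_ov V_DS − ½ V_DS²] and I_D = (V_DD − V_DS)/R_D. Equating: 3.35 V_DS² − 8.408 V_DS + 3.25 = 0, giving V_DS = 0.477 V (the root below V_ov).
I_D = (3.25 − 0.477) / 1.43 = 1.94 mA.

I_D = 1.94 mA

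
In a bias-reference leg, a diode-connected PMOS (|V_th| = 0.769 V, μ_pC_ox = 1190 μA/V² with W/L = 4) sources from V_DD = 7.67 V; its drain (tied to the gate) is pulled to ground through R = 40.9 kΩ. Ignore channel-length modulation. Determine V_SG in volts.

V_SG = 1.03 V

With gate tied to drain, V_SG = V_SD ≥ V_SG − |V_th|, so the device is in saturation.
k_p = μ_pC_ox · (W/L) = 4.76 mA/V².
KCL at the drain: ½ k_p (V_SG − |V_th|)² = (V_DD − V_SG)/R.
Let x = V_SG − 0.769. Then 97.3 x² + x − 6.901 = 0, giving x = 0.261 V (positive root), so V_SG = 1.03 V.
I_D = (V_DD − V_SG)/R = (7.67 − 1.03) / 40.9 = 0.162 mA.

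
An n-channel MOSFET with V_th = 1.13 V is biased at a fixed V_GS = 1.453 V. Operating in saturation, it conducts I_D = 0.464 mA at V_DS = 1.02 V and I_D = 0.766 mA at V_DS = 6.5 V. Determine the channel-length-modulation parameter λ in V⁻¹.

With V_GS fixed, I_D ∝ (1 + λ V_DS) in saturation, so I_D2/I_D1 = (1 + λ V_DS2)/(1 + λ V_DS1).
0.766/0.464 = 1.651 = (1 + 6.5 λ)/(1 + 1.02 λ).
Solving: λ (I_D1 V_DS2 − I_D2 V_DS1) = I_D2 − I_D1, so λ = (0.766 − 0.464) / (0.464 × 6.5 − 0.766 × 1.02) = 0.302 / 2.23 = 0.135 V⁻¹.

λ = 0.135 V⁻¹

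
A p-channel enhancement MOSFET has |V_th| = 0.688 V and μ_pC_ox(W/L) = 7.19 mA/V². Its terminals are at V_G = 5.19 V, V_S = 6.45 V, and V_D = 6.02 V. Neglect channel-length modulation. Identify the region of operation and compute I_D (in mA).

V_SG = V_S − V_G = 6.45 − 5.19 = 1.26 V; V_SD = V_S − V_D = 6.45 − 6.02 = 0.43 V.
V_ov = V_SG − |V_th| = 1.26 − 0.688 = 0.572 V.
Since V_SD = 0.43 V < V_ov = 0.572 V, the device is in the triode region.
I_D = k_p [V_ov · V_SD − ½ V_SD²] = 7.19 × [0.572 × 0.43 − 0.5 × 0.43²] = 1.1 mA.

Triode; I_D = 1.10 mA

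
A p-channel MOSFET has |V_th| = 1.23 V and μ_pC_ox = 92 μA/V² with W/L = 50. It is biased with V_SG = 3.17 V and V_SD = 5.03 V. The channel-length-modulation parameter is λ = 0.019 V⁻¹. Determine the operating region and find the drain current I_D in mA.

k_p = μ_pC_ox · (W/L) = 4.6 mA/V².
V_ov = V_SG − |V_th| = 3.17 − 1.23 = 1.94 V.
Since V_SD = 5.03 V ≥ V_ov = 1.94 V, the device is in saturation.
I_D = ½ k_p V_ov² (1 + λ V_SD) = 0.5 × 4.6 × 1.94² × (1 + 0.019 × 5.03) = 9.48 mA.

Saturation; I_D = 9.48 mA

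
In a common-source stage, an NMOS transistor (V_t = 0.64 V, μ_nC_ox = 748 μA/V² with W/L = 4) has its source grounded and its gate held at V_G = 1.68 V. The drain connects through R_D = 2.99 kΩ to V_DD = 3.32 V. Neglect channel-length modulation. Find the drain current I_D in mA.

V_GS = V_G = 1.68 V, so V_ov = 1.68 − 0.64 = 1.04 V.
k_n = μ_nC_ox · (W/L) = 2.992 mA/V².
Assume saturation: I_D = ½ k_n V_ov² = 0.5 × 2.992 × 1.04² = 1.62 mA, giving V_DS = V_DD − I_D R_D = 3.32 − 1.62 × 2.99 = -1.52 V.
But -1.52 V < V_ov = 1.04 V, so the device is actually in triode.
In triode I_D = k_n[V_ov V_DS − ½ V_DS²] and I_D = (V_DD − V_DS)/R_D. Equating: 4.47 V_DS² − 10.3 V_DS + 3.32 = 0, giving V_DS = 0.387 V (the root below V_ov).
I_D = (3.32 − 0.387) / 2.99 = 0.981 mA.

I_D = 0.981 mA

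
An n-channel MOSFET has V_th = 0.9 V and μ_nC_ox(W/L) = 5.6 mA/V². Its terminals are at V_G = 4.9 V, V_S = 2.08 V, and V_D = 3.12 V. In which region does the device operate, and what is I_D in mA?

V_GS = V_G − V_S = 4.9 − 2.08 = 2.82 V; V_DS = V_D − V_S = 3.12 − 2.08 = 1.04 V.
V_ov = V_GS − V_th = 2.82 − 0.9 = 1.92 V.
Since V_DS = 1.04 V < V_ov = 1.92 V, the device is in the triode region.
I_D = k_n [V_ov · V_DS − ½ V_DS²] = 5.6 × [1.92 × 1.04 − 0.5 × 1.04²] = 8.15 mA.

Triode; I_D = 8.15 mA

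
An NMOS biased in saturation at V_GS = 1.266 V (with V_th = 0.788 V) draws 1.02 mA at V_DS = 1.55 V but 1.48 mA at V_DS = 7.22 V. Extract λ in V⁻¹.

λ = 0.0907 V⁻¹

With V_GS fixed, I_D ∝ (1 + λ V_DS) in saturation, so I_D2/I_D1 = (1 + λ V_DS2)/(1 + λ V_DS1).
1.48/1.02 = 1.451 = (1 + 7.22 λ)/(1 + 1.55 λ).
Solving: λ (I_D1 V_DS2 − I_D2 V_DS1) = I_D2 − I_D1, so λ = (1.48 − 1.02) / (1.02 × 7.22 − 1.48 × 1.55) = 0.46 / 5.07 = 0.0907 V⁻¹.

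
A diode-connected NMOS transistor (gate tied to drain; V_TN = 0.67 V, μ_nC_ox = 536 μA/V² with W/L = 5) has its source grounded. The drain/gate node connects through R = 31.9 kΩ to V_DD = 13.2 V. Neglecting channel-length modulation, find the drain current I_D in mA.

I_D = 0.376 mA

With gate tied to drain, V_GS = V_DS ≥ V_GS − V_TN, so the device is in saturation.
k_n = μ_nC_ox · (W/L) = 2.68 mA/V².
KCL at the drain: ½ k_n (V_GS − V_TN)² = (V_DD − V_GS)/R.
Let x = V_GS − 0.67. Then 42.7 x² + x − 12.53 = 0, giving x = 0.53 V (positive root), so V_GS = 1.2 V.
I_D = (V_DD − V_GS)/R = (13.2 − 1.2) / 31.9 = 0.376 mA.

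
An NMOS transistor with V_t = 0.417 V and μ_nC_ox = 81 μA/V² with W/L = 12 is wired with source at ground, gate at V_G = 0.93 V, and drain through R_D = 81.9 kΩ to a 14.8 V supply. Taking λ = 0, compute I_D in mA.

I_D = 0.128 mA

V_GS = V_G = 0.93 V, so V_ov = 0.93 − 0.417 = 0.513 V.
k_n = μ_nC_ox · (W/L) = 0.972 mA/V².
Assume saturation: I_D = ½ k_n V_ov² = 0.5 × 0.972 × 0.513² = 0.128 mA, giving V_DS = V_DD − I_D R_D = 14.8 − 0.128 × 81.9 = 4.32 V.
V_DS = 4.32 V ≥ V_ov = 0.513 V, confirming saturation.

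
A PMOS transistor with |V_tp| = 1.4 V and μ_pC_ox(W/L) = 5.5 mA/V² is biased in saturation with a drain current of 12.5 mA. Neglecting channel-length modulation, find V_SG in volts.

V_SG = 3.53 V

In saturation I_D = ½ k_p (V_SG − |V_tp|)², so V_SG − |V_tp| = √(2 I_D / k_p) = √(2 × 12.5 / 5.5) = 2.13 V.
V_SG = 1.4 + 2.13 = 3.53 V.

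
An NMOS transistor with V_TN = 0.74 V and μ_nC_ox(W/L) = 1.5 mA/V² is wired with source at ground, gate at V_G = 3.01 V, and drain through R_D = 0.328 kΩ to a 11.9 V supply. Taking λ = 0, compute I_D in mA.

I_D = 3.86 mA

V_GS = V_G = 3.01 V, so V_ov = 3.01 − 0.74 = 2.27 V.
Assume saturation: I_D = ½ k_n V_ov² = 0.5 × 1.5 × 2.27² = 3.86 mA, giving V_DS = V_DD − I_D R_D = 11.9 − 3.86 × 0.328 = 10.6 V.
V_DS = 10.6 V ≥ V_ov = 2.27 V, confirming saturation.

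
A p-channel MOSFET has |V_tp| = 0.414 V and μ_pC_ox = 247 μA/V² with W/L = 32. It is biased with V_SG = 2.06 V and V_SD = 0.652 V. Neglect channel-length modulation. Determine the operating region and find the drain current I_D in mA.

k_p = μ_pC_ox · (W/L) = 7.904 mA/V².
V_ov = V_SG − |V_tp| = 2.06 − 0.414 = 1.65 V.
Since V_SD = 0.652 V < V_ov = 1.65 V, the device is in the triode region.
I_D = k_p [V_ov · V_SD − ½ V_SD²] = 7.904 × [1.65 × 0.652 − 0.5 × 0.652²] = 6.8 mA.

Triode; I_D = 6.80 mA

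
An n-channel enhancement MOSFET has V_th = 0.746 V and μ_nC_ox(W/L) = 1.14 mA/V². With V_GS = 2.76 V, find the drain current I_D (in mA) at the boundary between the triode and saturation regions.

I_D = 2.31 mA

At the boundary V_DS = V_ov = V_GS − V_th = 2.76 − 0.746 = 2.01 V.
I_D = ½ k_n V_ov² = 0.5 × 1.14 × 2.01² = 2.31 mA.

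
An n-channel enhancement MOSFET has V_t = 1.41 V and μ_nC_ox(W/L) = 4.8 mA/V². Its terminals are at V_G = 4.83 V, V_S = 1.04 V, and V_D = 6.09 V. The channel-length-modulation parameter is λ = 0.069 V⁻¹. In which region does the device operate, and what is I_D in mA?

Saturation; I_D = 18.3 mA

V_GS = V_G − V_S = 4.83 − 1.04 = 3.79 V; V_DS = V_D − V_S = 6.09 − 1.04 = 5.05 V.
V_ov = V_GS − V_t = 3.79 − 1.41 = 2.38 V.
Since V_DS = 5.05 V ≥ V_ov = 2.38 V, the device is in saturation.
I_D = ½ k_n V_ov² (1 + λ V_DS) = 0.5 × 4.8 × 2.38² × (1 + 0.069 × 5.05) = 18.3 mA.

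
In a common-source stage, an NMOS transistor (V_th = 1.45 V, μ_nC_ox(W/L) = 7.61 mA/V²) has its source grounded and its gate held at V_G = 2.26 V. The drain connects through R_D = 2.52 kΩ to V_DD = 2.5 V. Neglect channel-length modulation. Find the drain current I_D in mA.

V_GS = V_G = 2.26 V, so V_ov = 2.26 − 1.45 = 0.81 V.
Assume saturation: I_D = ½ k_n V_ov² = 0.5 × 7.61 × 0.81² = 2.5 mA, giving V_DS = V_DD − I_D R_D = 2.5 − 2.5 × 2.52 = -3.79 V.
But -3.79 V < V_ov = 0.81 V, so the device is actually in triode.
In triode I_D = k_n[V_ov V_DS − ½ V_DS²] and I_D = (V_DD − V_DS)/R_D. Equating: 9.59 V_DS² − 16.53 V_DS + 2.5 = 0, giving V_DS = 0.167 V (the root below V_ov).
I_D = (2.5 − 0.167) / 2.52 = 0.926 mA.

I_D = 0.926 mA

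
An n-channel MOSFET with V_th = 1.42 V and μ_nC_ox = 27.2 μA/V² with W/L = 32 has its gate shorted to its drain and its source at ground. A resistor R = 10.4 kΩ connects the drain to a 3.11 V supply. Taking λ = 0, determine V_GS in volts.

With gate tied to drain, V_GS = V_DS ≥ V_GS − V_th, so the device is in saturation.
k_n = μ_nC_ox · (W/L) = 0.8704 mA/V².
KCL at the drain: ½ k_n (V_GS − V_th)² = (V_DD − V_GS)/R.
Let x = V_GS − 1.42. Then 4.53 x² + x − 1.69 = 0, giving x = 0.51 V (positive root), so V_GS = 1.93 V.
I_D = (V_DD − V_GS)/R = (3.11 − 1.93) / 10.4 = 0.113 mA.

V_GS = 1.93 V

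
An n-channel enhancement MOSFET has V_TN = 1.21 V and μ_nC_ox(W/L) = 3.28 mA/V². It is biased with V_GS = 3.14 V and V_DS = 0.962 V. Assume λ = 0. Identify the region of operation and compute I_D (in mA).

Triode; I_D = 4.57 mA

V_ov = V_GS − V_TN = 3.14 − 1.21 = 1.93 V.
Since V_DS = 0.962 V < V_ov = 1.93 V, the device is in the triode region.
I_D = k_n [V_ov · V_DS − ½ V_DS²] = 3.28 × [1.93 × 0.962 − 0.5 × 0.962²] = 4.57 mA.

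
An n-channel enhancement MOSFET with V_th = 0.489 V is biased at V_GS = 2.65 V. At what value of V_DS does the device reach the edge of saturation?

V_DS,sat = 2.16 V

The boundary between triode and saturation is V_DS = V_GS − V_th = V_ov.
V_ov = 2.65 − 0.489 = 2.16 V.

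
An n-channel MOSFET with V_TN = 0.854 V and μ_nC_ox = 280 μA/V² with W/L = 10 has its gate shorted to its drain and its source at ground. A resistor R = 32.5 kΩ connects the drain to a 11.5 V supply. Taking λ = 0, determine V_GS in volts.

V_GS = 1.33 V

With gate tied to drain, V_GS = V_DS ≥ V_GS − V_TN, so the device is in saturation.
k_n = μ_nC_ox · (W/L) = 2.8 mA/V².
KCL at the drain: ½ k_n (V_GS − V_TN)² = (V_DD − V_GS)/R.
Let x = V_GS − 0.854. Then 45.5 x² + x − 10.65 = 0, giving x = 0.473 V (positive root), so V_GS = 1.33 V.
I_D = (V_DD − V_GS)/R = (11.5 − 1.33) / 32.5 = 0.313 mA.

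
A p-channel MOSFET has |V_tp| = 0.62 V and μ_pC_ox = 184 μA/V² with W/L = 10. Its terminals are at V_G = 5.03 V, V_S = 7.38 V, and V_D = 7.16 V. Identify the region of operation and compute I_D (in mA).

Triode; I_D = 0.656 mA

V_SG = V_S − V_G = 7.38 − 5.03 = 2.35 V; V_SD = V_S − V_D = 7.38 − 7.16 = 0.22 V.
k_p = μ_pC_ox · (W/L) = 1.84 mA/V².
V_ov = V_SG − |V_tp| = 2.35 − 0.62 = 1.73 V.
Since V_SD = 0.22 V < V_ov = 1.73 V, the device is in the triode region.
I_D = k_p [V_ov · V_SD − ½ V_SD²] = 1.84 × [1.73 × 0.22 − 0.5 × 0.22²] = 0.656 mA.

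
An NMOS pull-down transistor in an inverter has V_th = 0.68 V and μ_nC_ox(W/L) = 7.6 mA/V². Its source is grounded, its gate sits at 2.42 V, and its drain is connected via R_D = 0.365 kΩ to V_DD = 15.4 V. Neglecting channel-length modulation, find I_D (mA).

V_GS = V_G = 2.42 V, so V_ov = 2.42 − 0.68 = 1.74 V.
Assume saturation: I_D = ½ k_n V_ov² = 0.5 × 7.6 × 1.74² = 11.5 mA, giving V_DS = V_DD − I_D R_D = 15.4 − 11.5 × 0.365 = 11.2 V.
V_DS = 11.2 V ≥ V_ov = 1.74 V, confirming saturation.

I_D = 11.5 mA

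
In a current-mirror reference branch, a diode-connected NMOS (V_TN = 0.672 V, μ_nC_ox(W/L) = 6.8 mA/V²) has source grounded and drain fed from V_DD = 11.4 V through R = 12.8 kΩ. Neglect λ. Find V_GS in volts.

With gate tied to drain, V_GS = V_DS ≥ V_GS − V_TN, so the device is in saturation.
KCL at the drain: ½ k_n (V_GS − V_TN)² = (V_DD − V_GS)/R.
Let x = V_GS − 0.672. Then 43.5 x² + x − 10.73 = 0, giving x = 0.485 V (positive root), so V_GS = 1.16 V.
I_D = (V_DD − V_GS)/R = (11.4 − 1.16) / 12.8 = 0.8 mA.

V_GS = 1.16 V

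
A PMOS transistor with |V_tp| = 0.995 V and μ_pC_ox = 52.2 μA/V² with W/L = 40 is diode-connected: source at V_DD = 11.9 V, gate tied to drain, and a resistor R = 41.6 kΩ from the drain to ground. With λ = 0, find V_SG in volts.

V_SG = 1.48 V

With gate tied to drain, V_SG = V_SD ≥ V_SG − |V_tp|, so the device is in saturation.
k_p = μ_pC_ox · (W/L) = 2.088 mA/V².
KCL at the drain: ½ k_p (V_SG − |V_tp|)² = (V_DD − V_SG)/R.
Let x = V_SG − 0.995. Then 43.4 x² + x − 10.91 = 0, giving x = 0.49 V (positive root), so V_SG = 1.48 V.
I_D = (V_DD − V_SG)/R = (11.9 − 1.48) / 41.6 = 0.25 mA.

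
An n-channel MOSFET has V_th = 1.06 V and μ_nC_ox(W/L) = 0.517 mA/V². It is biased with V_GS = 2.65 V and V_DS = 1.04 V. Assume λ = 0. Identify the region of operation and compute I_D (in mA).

V_ov = V_GS − V_th = 2.65 − 1.06 = 1.59 V.
Since V_DS = 1.04 V < V_ov = 1.59 V, the device is in the triode region.
I_D = k_n [V_ov · V_DS − ½ V_DS²] = 0.517 × [1.59 × 1.04 − 0.5 × 1.04²] = 0.575 mA.

Triode; I_D = 0.575 mA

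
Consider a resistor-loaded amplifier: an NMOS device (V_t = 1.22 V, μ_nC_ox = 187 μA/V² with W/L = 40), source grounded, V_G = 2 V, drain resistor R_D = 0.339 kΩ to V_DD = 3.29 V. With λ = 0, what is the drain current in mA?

V_GS = V_G = 2 V, so V_ov = 2 − 1.22 = 0.78 V.
k_n = μ_nC_ox · (W/L) = 7.48 mA/V².
Assume saturation: I_D = ½ k_n V_ov² = 0.5 × 7.48 × 0.78² = 2.28 mA, giving V_DS = V_DD − I_D R_D = 3.29 − 2.28 × 0.339 = 2.52 V.
V_DS = 2.52 V ≥ V_ov = 0.78 V, confirming saturation.

I_D = 2.28 mA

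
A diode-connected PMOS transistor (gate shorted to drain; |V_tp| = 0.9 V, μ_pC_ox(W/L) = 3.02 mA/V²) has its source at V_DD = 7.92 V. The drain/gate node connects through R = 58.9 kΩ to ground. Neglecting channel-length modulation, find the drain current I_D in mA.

I_D = 0.115 mA

With gate tied to drain, V_SG = V_SD ≥ V_SG − |V_tp|, so the device is in saturation.
KCL at the drain: ½ k_p (V_SG − |V_tp|)² = (V_DD − V_SG)/R.
Let x = V_SG − 0.9. Then 88.9 x² + x − 7.02 = 0, giving x = 0.275 V (positive root), so V_SG = 1.18 V.
I_D = (V_DD − V_SG)/R = (7.92 − 1.18) / 58.9 = 0.115 mA.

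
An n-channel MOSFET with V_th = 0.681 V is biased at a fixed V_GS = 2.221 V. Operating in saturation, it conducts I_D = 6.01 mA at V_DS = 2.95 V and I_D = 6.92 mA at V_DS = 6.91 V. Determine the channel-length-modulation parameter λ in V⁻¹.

λ = 0.0431 V⁻¹

With V_GS fixed, I_D ∝ (1 + λ V_DS) in saturation, so I_D2/I_D1 = (1 + λ V_DS2)/(1 + λ V_DS1).
6.92/6.01 = 1.151 = (1 + 6.91 λ)/(1 + 2.95 λ).
Solving: λ (I_D1 V_DS2 − I_D2 V_DS1) = I_D2 − I_D1, so λ = (6.92 − 6.01) / (6.01 × 6.91 − 6.92 × 2.95) = 0.91 / 21.1 = 0.0431 V⁻¹.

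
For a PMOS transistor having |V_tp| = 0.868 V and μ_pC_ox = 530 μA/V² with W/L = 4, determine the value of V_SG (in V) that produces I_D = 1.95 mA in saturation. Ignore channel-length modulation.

k_p = μ_pC_ox · (W/L) = 2.12 mA/V².
In saturation I_D = ½ k_p (V_SG − |V_tp|)², so V_SG − |V_tp| = √(2 I_D / k_p) = √(2 × 1.95 / 2.12) = 1.36 V.
V_SG = 0.868 + 1.36 = 2.22 V.

V_SG = 2.22 V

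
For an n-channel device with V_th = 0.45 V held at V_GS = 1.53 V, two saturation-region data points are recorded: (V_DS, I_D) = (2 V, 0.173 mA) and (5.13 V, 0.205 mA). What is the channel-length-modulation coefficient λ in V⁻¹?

λ = 0.0670 V⁻¹

With V_GS fixed, I_D ∝ (1 + λ V_DS) in saturation, so I_D2/I_D1 = (1 + λ V_DS2)/(1 + λ V_DS1).
0.205/0.173 = 1.185 = (1 + 5.13 λ)/(1 + 2 λ).
Solving: λ (I_D1 V_DS2 − I_D2 V_DS1) = I_D2 − I_D1, so λ = (0.205 − 0.173) / (0.173 × 5.13 − 0.205 × 2) = 0.032 / 0.477 = 0.067 V⁻¹.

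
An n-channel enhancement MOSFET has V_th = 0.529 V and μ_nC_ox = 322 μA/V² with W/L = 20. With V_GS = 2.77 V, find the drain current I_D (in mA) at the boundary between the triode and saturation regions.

At the boundary V_DS = V_ov = V_GS − V_th = 2.77 − 0.529 = 2.24 V.
k_n = μ_nC_ox · (W/L) = 6.44 mA/V².
I_D = ½ k_n V_ov² = 0.5 × 6.44 × 2.24² = 16.2 mA.

I_D = 16.2 mA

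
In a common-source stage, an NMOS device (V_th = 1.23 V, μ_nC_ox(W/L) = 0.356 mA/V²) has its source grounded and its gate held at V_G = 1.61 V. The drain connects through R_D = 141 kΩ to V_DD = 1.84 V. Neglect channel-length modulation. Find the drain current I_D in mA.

V_GS = V_G = 1.61 V, so V_ov = 1.61 − 1.23 = 0.38 V.
Assume saturation: I_D = ½ k_n V_ov² = 0.5 × 0.356 × 0.38² = 0.0257 mA, giving V_DS = V_DD − I_D R_D = 1.84 − 0.0257 × 141 = -1.78 V.
But -1.78 V < V_ov = 0.38 V, so the device is actually in triode.
In triode I_D = k_n[V_ov V_DS − ½ V_DS²] and I_D = (V_DD − V_DS)/R_D. Equating: 25.1 V_DS² − 20.07 V_DS + 1.84 = 0, giving V_DS = 0.106 V (the root below V_ov).
I_D = (1.84 − 0.106) / 141 = 0.0123 mA.

I_D = 0.0123 mA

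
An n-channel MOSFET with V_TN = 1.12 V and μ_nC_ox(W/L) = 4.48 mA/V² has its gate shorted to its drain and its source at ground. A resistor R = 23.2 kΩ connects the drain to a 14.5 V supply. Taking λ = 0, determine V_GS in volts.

With gate tied to drain, V_GS = V_DS ≥ V_GS − V_TN, so the device is in saturation.
KCL at the drain: ½ k_n (V_GS − V_TN)² = (V_DD − V_GS)/R.
Let x = V_GS − 1.12. Then 52 x² + x − 13.38 = 0, giving x = 0.498 V (positive root), so V_GS = 1.62 V.
I_D = (V_DD − V_GS)/R = (14.5 − 1.62) / 23.2 = 0.555 mA.

V_GS = 1.62 V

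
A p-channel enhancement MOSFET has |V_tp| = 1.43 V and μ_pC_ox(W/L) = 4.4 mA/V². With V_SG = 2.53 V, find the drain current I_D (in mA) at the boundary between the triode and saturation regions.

At the boundary V_SD = V_ov = V_SG − |V_tp| = 2.53 − 1.43 = 1.1 V.
I_D = ½ k_p V_ov² = 0.5 × 4.4 × 1.1² = 2.66 mA.

I_D = 2.66 mA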